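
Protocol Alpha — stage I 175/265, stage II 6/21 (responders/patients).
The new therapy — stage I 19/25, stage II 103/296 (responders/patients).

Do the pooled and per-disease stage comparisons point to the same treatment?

No

Stage I: Protocol Alpha 175/265 = 66.0%, the new therapy 19/25 = 76.0% → the new therapy
Stage II: Protocol Alpha 6/21 = 28.6%, the new therapy 103/296 = 34.8% → the new therapy
Overall: Protocol Alpha 181/286 = 63.3%, the new therapy 122/321 = 38.0% → Protocol Alpha
The new therapy wins each disease group but Protocol Alpha wins overall — the comparison reverses. The new therapy's patients skew toward stage II, which has a lower base rate.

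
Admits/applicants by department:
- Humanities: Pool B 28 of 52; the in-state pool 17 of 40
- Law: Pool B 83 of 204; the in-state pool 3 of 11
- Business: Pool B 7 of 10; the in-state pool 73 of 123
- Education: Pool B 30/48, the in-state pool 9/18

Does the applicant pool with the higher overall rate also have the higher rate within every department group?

Humanities: Pool B 28/52 = 53.8%, the in-state pool 17/40 = 42.5% → Pool B
Law: Pool B 83/204 = 40.7%, the in-state pool 3/11 = 27.3% → Pool B
Business: Pool B 7/10 = 70.0%, the in-state pool 73/123 = 59.3% → Pool B
Education: Pool B 30/48 = 62.5%, the in-state pool 9/18 = 50.0% → Pool B
Overall: Pool B 148/314 = 47.1%, the in-state pool 102/192 = 53.1% → the in-state pool
Pool B wins each department group but the in-state pool wins overall — the comparison reverses. Pool B's applicants skew toward Law, which has a lower base rate.

No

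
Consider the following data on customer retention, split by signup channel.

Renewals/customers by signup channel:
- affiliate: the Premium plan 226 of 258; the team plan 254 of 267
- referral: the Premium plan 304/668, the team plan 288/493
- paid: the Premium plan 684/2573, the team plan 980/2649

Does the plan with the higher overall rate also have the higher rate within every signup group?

Affiliate: the Premium plan 226/258 = 87.6%, the team plan 254/267 = 95.1% → the team plan
Referral: the Premium plan 304/668 = 45.5%, the team plan 288/493 = 58.4% → the team plan
Paid: the Premium plan 684/2573 = 26.6%, the team plan 980/2649 = 37.0% → the team plan
Overall: the Premium plan 1214/3499 = 34.7%, the team plan 1522/3409 = 44.6% → the team plan
The team plan wins overall and in every signup group — no reversal.

Yes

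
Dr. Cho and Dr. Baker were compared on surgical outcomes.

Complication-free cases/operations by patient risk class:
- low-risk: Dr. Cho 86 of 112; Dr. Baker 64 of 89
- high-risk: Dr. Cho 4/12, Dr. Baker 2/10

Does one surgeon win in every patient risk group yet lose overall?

No

Low-risk: Dr. Cho 86/112 = 76.8%, Dr. Baker 64/89 = 71.9% → Dr. Cho
High-risk: Dr. Cho 4/12 = 33.3%, Dr. Baker 2/10 = 20.0% → Dr. Cho
Overall: Dr. Cho 90/124 = 72.6%, Dr. Baker 66/99 = 66.7% → Dr. Cho
Dr. Cho wins overall and in every patient risk group — no reversal.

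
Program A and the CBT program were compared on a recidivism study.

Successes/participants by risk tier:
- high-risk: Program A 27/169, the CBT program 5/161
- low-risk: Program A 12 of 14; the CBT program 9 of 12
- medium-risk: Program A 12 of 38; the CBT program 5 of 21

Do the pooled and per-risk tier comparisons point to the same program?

Yes

High-risk: Program A 27/169 = 16.0%, the CBT program 5/161 = 3.1% → Program A
Low-risk: Program A 12/14 = 85.7%, the CBT program 9/12 = 75.0% → Program A
Medium-risk: Program A 12/38 = 31.6%, the CBT program 5/21 = 23.8% → Program A
Overall: Program A 51/221 = 23.1%, the CBT program 19/194 = 9.8% → Program A
Program A wins overall and in every risk group — no reversal.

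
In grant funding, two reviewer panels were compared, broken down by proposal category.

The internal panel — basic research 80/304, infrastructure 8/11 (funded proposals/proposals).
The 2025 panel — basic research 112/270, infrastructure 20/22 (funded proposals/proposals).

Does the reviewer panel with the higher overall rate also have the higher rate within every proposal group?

Yes

Basic research: the internal panel 80/304 = 26.3%, the 2025 panel 112/270 = 41.5% → the 2025 panel
Infrastructure: the internal panel 8/11 = 72.7%, the 2025 panel 20/22 = 90.9% → the 2025 panel
Overall: the internal panel 88/315 = 27.9%, the 2025 panel 132/292 = 45.2% → the 2025 panel
The 2025 panel wins overall and in every proposal group — no reversal.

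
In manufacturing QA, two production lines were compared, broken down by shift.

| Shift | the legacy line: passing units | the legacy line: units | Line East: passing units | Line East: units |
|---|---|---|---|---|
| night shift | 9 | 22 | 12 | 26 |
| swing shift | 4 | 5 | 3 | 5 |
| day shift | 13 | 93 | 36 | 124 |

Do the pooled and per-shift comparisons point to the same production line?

Night shift: the legacy line 9/22 = 40.9%, Line East 12/26 = 46.2% → Line East
Swing shift: the legacy line 4/5 = 80.0%, Line East 3/5 = 60.0% → the legacy line
Day shift: the legacy line 13/93 = 14.0%, Line East 36/124 = 29.0% → Line East
Overall: the legacy line 26/120 = 21.7%, Line East 51/155 = 32.9% → Line East
Neither sweeps: the legacy line wins 1 of 3 groups, Line East wins 2. Line East wins overall but not every group — no Simpson reversal.

No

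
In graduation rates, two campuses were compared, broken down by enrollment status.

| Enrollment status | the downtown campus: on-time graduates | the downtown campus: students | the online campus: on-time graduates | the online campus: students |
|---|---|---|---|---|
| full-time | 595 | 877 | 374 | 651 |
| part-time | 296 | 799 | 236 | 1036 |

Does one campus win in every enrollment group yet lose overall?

Full-time: the downtown campus 595/877 = 67.8%, the online campus 374/651 = 57.5% → the downtown campus
Part-time: the downtown campus 296/799 = 37.0%, the online campus 236/1036 = 22.8% → the downtown campus
Overall: the downtown campus 891/1676 = 53.2%, the online campus 610/1687 = 36.2% → the downtown campus
The downtown campus wins overall and in every enrollment group — no reversal.

No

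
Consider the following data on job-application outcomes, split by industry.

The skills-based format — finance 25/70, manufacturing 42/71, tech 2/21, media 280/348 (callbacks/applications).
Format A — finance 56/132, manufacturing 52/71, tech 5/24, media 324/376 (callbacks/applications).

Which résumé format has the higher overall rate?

Format A

Finance: the skills-based format 25/70 = 35.7%, Format A 56/132 = 42.4% → Format A
Manufacturing: the skills-based format 42/71 = 59.2%, Format A 52/71 = 73.2% → Format A
Tech: the skills-based format 2/21 = 9.5%, Format A 5/24 = 20.8% → Format A
Media: the skills-based format 280/348 = 80.5%, Format A 324/376 = 86.2% → Format A
Overall: the skills-based format 349/510 = 68.4%, Format A 437/603 = 72.5% → Format A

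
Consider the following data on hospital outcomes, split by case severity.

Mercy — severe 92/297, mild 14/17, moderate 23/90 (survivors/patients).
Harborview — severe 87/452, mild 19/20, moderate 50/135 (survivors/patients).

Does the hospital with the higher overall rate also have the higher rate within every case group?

Severe: Mercy 92/297 = 31.0%, Harborview 87/452 = 19.2% → Mercy
Mild: Mercy 14/17 = 82.4%, Harborview 19/20 = 95.0% → Harborview
Moderate: Mercy 23/90 = 25.6%, Harborview 50/135 = 37.0% → Harborview
Overall: Mercy 129/404 = 31.9%, Harborview 156/607 = 25.7% → Mercy
Neither sweeps: Mercy wins 1 of 3 groups, Harborview wins 2. Mercy wins overall but not every group — no Simpson reversal.

No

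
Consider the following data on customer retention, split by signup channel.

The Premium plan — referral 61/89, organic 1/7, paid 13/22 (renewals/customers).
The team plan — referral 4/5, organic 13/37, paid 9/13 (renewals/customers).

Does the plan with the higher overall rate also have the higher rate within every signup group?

No

Referral: the Premium plan 61/89 = 68.5%, the team plan 4/5 = 80.0% → the team plan
Organic: the Premium plan 1/7 = 14.3%, the team plan 13/37 = 35.1% → the team plan
Paid: the Premium plan 13/22 = 59.1%, the team plan 9/13 = 69.2% → the team plan
Overall: the Premium plan 75/118 = 63.6%, the team plan 26/55 = 47.3% → the Premium plan
The team plan wins each signup group but the Premium plan wins overall — the comparison reverses. The team plan's customers skew toward organic, which has a lower base rate.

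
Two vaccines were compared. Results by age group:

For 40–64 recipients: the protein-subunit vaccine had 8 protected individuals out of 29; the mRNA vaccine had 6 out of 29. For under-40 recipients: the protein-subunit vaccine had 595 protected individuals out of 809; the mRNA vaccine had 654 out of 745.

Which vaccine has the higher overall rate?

40–64: the protein-subunit vaccine 8/29 = 27.6%, the mRNA vaccine 6/29 = 20.7% → the protein-subunit vaccine
Under-40: the protein-subunit vaccine 595/809 = 73.5%, the mRNA vaccine 654/745 = 87.8% → the mRNA vaccine
Overall: the protein-subunit vaccine 603/838 = 72.0%, the mRNA vaccine 660/774 = 85.3% → the mRNA vaccine
(Neither sweeps every age group, but the mRNA vaccine has the higher pooled rate.)

the mRNA vaccine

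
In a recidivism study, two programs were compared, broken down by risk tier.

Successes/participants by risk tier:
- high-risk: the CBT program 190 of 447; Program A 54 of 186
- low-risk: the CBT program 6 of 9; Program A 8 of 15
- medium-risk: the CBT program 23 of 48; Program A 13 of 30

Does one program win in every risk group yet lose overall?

No

High-risk: the CBT program 190/447 = 42.5%, Program A 54/186 = 29.0% → the CBT program
Low-risk: the CBT program 6/9 = 66.7%, Program A 8/15 = 53.3% → the CBT program
Medium-risk: the CBT program 23/48 = 47.9%, Program A 13/30 = 43.3% → the CBT program
Overall: the CBT program 219/504 = 43.5%, Program A 75/231 = 32.5% → the CBT program
The CBT program wins overall and in every risk group — no reversal.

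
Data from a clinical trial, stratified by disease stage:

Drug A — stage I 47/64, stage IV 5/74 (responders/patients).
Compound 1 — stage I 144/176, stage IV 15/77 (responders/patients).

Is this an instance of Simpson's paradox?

No

Stage I: Drug A 47/64 = 73.4%, Compound 1 144/176 = 81.8% → Compound 1
Stage IV: Drug A 5/74 = 6.8%, Compound 1 15/77 = 19.5% → Compound 1
Overall: Drug A 52/138 = 37.7%, Compound 1 159/253 = 62.8% → Compound 1
Compound 1 wins overall and in every disease group — no reversal.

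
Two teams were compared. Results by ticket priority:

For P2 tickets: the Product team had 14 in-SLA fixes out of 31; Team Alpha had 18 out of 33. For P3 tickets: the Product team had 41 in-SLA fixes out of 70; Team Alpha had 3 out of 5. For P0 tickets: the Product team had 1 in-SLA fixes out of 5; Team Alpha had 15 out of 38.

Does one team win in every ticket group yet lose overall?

Yes

P2: the Product team 14/31 = 45.2%, Team Alpha 18/33 = 54.5% → Team Alpha
P3: the Product team 41/70 = 58.6%, Team Alpha 3/5 = 60.0% → Team Alpha
P0: the Product team 1/5 = 20.0%, Team Alpha 15/38 = 39.5% → Team Alpha
Overall: the Product team 56/106 = 52.8%, Team Alpha 36/76 = 47.4% → the Product team
Team Alpha wins each ticket group but the Product team wins overall — the comparison reverses. Team Alpha's tickets skew toward P0, which has a lower base rate.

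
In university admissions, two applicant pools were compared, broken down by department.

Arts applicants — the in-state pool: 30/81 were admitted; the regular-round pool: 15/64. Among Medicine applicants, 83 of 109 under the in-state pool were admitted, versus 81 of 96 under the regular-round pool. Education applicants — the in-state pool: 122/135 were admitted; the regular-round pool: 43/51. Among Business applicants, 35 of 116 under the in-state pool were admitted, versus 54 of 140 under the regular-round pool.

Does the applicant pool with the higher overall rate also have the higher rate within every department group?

Arts: the in-state pool 30/81 = 37.0%, the regular-round pool 15/64 = 23.4% → the in-state pool
Medicine: the in-state pool 83/109 = 76.1%, the regular-round pool 81/96 = 84.4% → the regular-round pool
Education: the in-state pool 122/135 = 90.4%, the regular-round pool 43/51 = 84.3% → the in-state pool
Business: the in-state pool 35/116 = 30.2%, the regular-round pool 54/140 = 38.6% → the regular-round pool
Overall: the in-state pool 270/441 = 61.2%, the regular-round pool 193/351 = 55.0% → the in-state pool
Neither sweeps: the in-state pool wins 2 of 4 groups, the regular-round pool wins 2. The in-state pool wins overall but not every group — no Simpson reversal.

No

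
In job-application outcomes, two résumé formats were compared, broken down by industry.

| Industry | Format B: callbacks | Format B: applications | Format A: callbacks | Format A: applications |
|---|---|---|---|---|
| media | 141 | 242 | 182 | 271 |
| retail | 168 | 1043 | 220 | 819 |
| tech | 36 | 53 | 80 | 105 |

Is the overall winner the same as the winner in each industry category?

Media: Format B 141/242 = 58.3%, Format A 182/271 = 67.2% → Format A
Retail: Format B 168/1043 = 16.1%, Format A 220/819 = 26.9% → Format A
Tech: Format B 36/53 = 67.9%, Format A 80/105 = 76.2% → Format A
Overall: Format B 345/1338 = 25.8%, Format A 482/1195 = 40.3% → Format A
Format A wins overall and in every industry group — no reversal.

Yes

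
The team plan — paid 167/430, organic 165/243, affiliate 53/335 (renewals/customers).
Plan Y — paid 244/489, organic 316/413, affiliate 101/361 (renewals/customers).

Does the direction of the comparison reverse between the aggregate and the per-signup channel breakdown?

Paid: the team plan 167/430 = 38.8%, Plan Y 244/489 = 49.9% → Plan Y
Organic: the team plan 165/243 = 67.9%, Plan Y 316/413 = 76.5% → Plan Y
Affiliate: the team plan 53/335 = 15.8%, Plan Y 101/361 = 28.0% → Plan Y
Overall: the team plan 385/1008 = 38.2%, Plan Y 661/1263 = 52.3% → Plan Y
Plan Y wins overall and in every signup group — no reversal.

No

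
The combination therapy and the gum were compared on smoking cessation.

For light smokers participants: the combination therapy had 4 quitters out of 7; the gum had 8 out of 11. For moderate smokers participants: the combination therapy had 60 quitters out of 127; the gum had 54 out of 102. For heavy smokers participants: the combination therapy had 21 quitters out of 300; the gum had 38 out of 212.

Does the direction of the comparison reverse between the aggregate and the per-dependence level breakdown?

No

Light smokers: the combination therapy 4/7 = 57.1%, the gum 8/11 = 72.7% → the gum
Moderate smokers: the combination therapy 60/127 = 47.2%, the gum 54/102 = 52.9% → the gum
Heavy smokers: the combination therapy 21/300 = 7.0%, the gum 38/212 = 17.9% → the gum
Overall: the combination therapy 85/434 = 19.6%, the gum 100/325 = 30.8% → the gum
The gum wins overall and in every dependence group — no reversal.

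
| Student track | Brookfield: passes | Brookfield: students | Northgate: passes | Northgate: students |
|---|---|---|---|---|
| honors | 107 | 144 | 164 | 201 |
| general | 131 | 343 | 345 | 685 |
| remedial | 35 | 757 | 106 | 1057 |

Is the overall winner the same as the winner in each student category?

Honors: Brookfield 107/144 = 74.3%, Northgate 164/201 = 81.6% → Northgate
General: Brookfield 131/343 = 38.2%, Northgate 345/685 = 50.4% → Northgate
Remedial: Brookfield 35/757 = 4.6%, Northgate 106/1057 = 10.0% → Northgate
Overall: Brookfield 273/1244 = 21.9%, Northgate 615/1943 = 31.7% → Northgate
Northgate wins overall and in every student group — no reversal.

Yes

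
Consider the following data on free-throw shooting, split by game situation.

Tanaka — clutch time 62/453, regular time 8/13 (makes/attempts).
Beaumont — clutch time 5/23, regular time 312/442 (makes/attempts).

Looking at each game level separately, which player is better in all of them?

Clutch time: Tanaka 62/453 = 13.7%, Beaumont 5/23 = 21.7% → Beaumont
Regular time: Tanaka 8/13 = 61.5%, Beaumont 312/442 = 70.6% → Beaumont
Beaumont has the higher rate in both groups.

Beaumont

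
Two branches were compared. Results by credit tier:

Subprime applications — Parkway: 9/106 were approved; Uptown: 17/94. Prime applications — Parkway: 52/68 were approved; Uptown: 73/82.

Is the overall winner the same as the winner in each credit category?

Subprime: Parkway 9/106 = 8.5%, Uptown 17/94 = 18.1% → Uptown
Prime: Parkway 52/68 = 76.5%, Uptown 73/82 = 89.0% → Uptown
Overall: Parkway 61/174 = 35.1%, Uptown 90/176 = 51.1% → Uptown
Uptown wins overall and in every credit group — no reversal.

Yes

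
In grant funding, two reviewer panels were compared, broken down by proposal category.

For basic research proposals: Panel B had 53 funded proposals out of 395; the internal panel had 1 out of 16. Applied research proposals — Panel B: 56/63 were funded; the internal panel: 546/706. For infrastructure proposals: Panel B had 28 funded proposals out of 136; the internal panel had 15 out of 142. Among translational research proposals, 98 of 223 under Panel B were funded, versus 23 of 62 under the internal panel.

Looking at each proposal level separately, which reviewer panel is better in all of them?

Panel B

Basic research: Panel B 53/395 = 13.4%, the internal panel 1/16 = 6.2% → Panel B
Applied research: Panel B 56/63 = 88.9%, the internal panel 546/706 = 77.3% → Panel B
Infrastructure: Panel B 28/136 = 20.6%, the internal panel 15/142 = 10.6% → Panel B
Translational research: Panel B 98/223 = 43.9%, the internal panel 23/62 = 37.1% → Panel B
Panel B has the higher rate in all 4 groups.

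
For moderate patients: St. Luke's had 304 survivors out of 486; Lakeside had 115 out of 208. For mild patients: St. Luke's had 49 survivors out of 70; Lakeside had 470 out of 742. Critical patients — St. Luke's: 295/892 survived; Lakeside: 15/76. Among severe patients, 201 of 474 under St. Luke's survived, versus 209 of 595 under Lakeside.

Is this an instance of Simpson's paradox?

Yes

Moderate: St. Luke's 304/486 = 62.6%, Lakeside 115/208 = 55.3% → St. Luke's
Mild: St. Luke's 49/70 = 70.0%, Lakeside 470/742 = 63.3% → St. Luke's
Critical: St. Luke's 295/892 = 33.1%, Lakeside 15/76 = 19.7% → St. Luke's
Severe: St. Luke's 201/474 = 42.4%, Lakeside 209/595 = 35.1% → St. Luke's
Overall: St. Luke's 849/1922 = 44.2%, Lakeside 809/1621 = 49.9% → Lakeside
St. Luke's wins each case group but Lakeside wins overall — the comparison reverses. St. Luke's's patients skew toward critical, which has a lower base rate.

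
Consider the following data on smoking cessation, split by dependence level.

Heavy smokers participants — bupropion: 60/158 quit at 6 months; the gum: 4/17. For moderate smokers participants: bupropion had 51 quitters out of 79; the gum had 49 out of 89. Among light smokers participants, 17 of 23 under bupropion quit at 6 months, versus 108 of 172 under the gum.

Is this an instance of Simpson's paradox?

Yes

Heavy smokers: bupropion 60/158 = 38.0%, the gum 4/17 = 23.5% → bupropion
Moderate smokers: bupropion 51/79 = 64.6%, the gum 49/89 = 55.1% → bupropion
Light smokers: bupropion 17/23 = 73.9%, the gum 108/172 = 62.8% → bupropion
Overall: bupropion 128/260 = 49.2%, the gum 161/278 = 57.9% → the gum
Bupropion wins each dependence group but the gum wins overall — the comparison reverses. Bupropion's participants skew toward heavy smokers, which has a lower base rate.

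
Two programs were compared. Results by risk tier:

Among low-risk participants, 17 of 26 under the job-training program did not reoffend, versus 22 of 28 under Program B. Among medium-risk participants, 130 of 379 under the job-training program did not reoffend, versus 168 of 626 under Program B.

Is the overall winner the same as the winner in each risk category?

Low-risk: the job-training program 17/26 = 65.4%, Program B 22/28 = 78.6% → Program B
Medium-risk: the job-training program 130/379 = 34.3%, Program B 168/626 = 26.8% → the job-training program
Overall: the job-training program 147/405 = 36.3%, Program B 190/654 = 29.1% → the job-training program
Neither sweeps: the job-training program wins 1 of 2 groups, Program B wins 1. The job-training program wins overall but not every group — no Simpson reversal.

No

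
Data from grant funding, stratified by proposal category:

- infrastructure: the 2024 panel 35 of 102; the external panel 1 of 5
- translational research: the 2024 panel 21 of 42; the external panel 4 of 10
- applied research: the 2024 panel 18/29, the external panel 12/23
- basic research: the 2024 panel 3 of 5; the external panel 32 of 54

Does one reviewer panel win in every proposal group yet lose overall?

Infrastructure: the 2024 panel 35/102 = 34.3%, the external panel 1/5 = 20.0% → the 2024 panel
Translational research: the 2024 panel 21/42 = 50.0%, the external panel 4/10 = 40.0% → the 2024 panel
Applied research: the 2024 panel 18/29 = 62.1%, the external panel 12/23 = 52.2% → the 2024 panel
Basic research: the 2024 panel 3/5 = 60.0%, the external panel 32/54 = 59.3% → the 2024 panel
Overall: the 2024 panel 77/178 = 43.3%, the external panel 49/92 = 53.3% → the external panel
The 2024 panel wins each proposal group but the external panel wins overall — the comparison reverses. The 2024 panel's proposals skew toward infrastructure, which has a lower base rate.

Yes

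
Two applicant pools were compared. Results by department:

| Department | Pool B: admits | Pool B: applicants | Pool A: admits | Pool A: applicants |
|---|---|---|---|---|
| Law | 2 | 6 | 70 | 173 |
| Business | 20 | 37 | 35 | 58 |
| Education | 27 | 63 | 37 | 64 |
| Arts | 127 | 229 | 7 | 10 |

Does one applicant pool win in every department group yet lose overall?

Law: Pool B 2/6 = 33.3%, Pool A 70/173 = 40.5% → Pool A
Business: Pool B 20/37 = 54.1%, Pool A 35/58 = 60.3% → Pool A
Education: Pool B 27/63 = 42.9%, Pool A 37/64 = 57.8% → Pool A
Arts: Pool B 127/229 = 55.5%, Pool A 7/10 = 70.0% → Pool A
Overall: Pool B 176/335 = 52.5%, Pool A 149/305 = 48.9% → Pool B
Pool A wins each department group but Pool B wins overall — the comparison reverses. Pool A's applicants skew toward Law, which has a lower base rate.

Yes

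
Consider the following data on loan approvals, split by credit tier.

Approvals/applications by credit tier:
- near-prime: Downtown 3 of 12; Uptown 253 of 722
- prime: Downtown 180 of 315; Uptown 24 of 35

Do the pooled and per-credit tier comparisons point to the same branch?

Near-prime: Downtown 3/12 = 25.0%, Uptown 253/722 = 35.0% → Uptown
Prime: Downtown 180/315 = 57.1%, Uptown 24/35 = 68.6% → Uptown
Overall: Downtown 183/327 = 56.0%, Uptown 277/757 = 36.6% → Downtown
Uptown wins each credit group but Downtown wins overall — the comparison reverses. Uptown's applications skew toward near-prime, which has a lower base rate.

No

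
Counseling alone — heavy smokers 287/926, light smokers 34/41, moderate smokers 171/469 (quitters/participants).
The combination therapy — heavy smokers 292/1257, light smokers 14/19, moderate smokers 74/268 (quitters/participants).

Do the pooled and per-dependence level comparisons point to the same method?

Heavy smokers: counseling alone 287/926 = 31.0%, the combination therapy 292/1257 = 23.2% → counseling alone
Light smokers: counseling alone 34/41 = 82.9%, the combination therapy 14/19 = 73.7% → counseling alone
Moderate smokers: counseling alone 171/469 = 36.5%, the combination therapy 74/268 = 27.6% → counseling alone
Overall: counseling alone 492/1436 = 34.3%, the combination therapy 380/1544 = 24.6% → counseling alone
Counseling alone wins overall and in every dependence group — no reversal.

Yes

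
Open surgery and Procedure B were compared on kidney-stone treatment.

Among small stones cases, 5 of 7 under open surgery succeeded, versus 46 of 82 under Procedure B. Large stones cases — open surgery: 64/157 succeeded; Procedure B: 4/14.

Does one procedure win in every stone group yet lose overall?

Yes

Small stones: open surgery 5/7 = 71.4%, Procedure B 46/82 = 56.1% → open surgery
Large stones: open surgery 64/157 = 40.8%, Procedure B 4/14 = 28.6% → open surgery
Overall: open surgery 69/164 = 42.1%, Procedure B 50/96 = 52.1% → Procedure B
Open surgery wins each stone group but Procedure B wins overall — the comparison reverses. Open surgery's cases skew toward large stones, which has a lower base rate.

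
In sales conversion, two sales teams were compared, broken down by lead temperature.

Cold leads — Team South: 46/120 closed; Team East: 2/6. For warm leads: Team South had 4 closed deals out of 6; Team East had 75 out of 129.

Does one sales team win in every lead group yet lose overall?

Yes

Cold: Team South 46/120 = 38.3%, Team East 2/6 = 33.3% → Team South
Warm: Team South 4/6 = 66.7%, Team East 75/129 = 58.1% → Team South
Overall: Team South 50/126 = 39.7%, Team East 77/135 = 57.0% → Team East
Team South wins each lead group but Team East wins overall — the comparison reverses. Team South's leads skew toward cold, which has a lower base rate.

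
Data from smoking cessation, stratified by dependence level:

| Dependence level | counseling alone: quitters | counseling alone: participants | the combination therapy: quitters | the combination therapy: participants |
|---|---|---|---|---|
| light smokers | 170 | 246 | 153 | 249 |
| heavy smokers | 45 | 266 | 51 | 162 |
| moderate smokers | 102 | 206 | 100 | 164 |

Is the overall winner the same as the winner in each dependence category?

No

Light smokers: counseling alone 170/246 = 69.1%, the combination therapy 153/249 = 61.4% → counseling alone
Heavy smokers: counseling alone 45/266 = 16.9%, the combination therapy 51/162 = 31.5% → the combination therapy
Moderate smokers: counseling alone 102/206 = 49.5%, the combination therapy 100/164 = 61.0% → the combination therapy
Overall: counseling alone 317/718 = 44.2%, the combination therapy 304/575 = 52.9% → the combination therapy
Neither sweeps: counseling alone wins 1 of 3 groups, the combination therapy wins 2. The combination therapy wins overall but not every group — no Simpson reversal.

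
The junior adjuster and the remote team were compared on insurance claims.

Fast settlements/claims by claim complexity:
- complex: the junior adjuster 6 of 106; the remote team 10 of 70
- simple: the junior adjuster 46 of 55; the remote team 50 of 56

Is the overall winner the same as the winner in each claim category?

Yes

Complex: the junior adjuster 6/106 = 5.7%, the remote team 10/70 = 14.3% → the remote team
Simple: the junior adjuster 46/55 = 83.6%, the remote team 50/56 = 89.3% → the remote team
Overall: the junior adjuster 52/161 = 32.3%, the remote team 60/126 = 47.6% → the remote team
The remote team wins overall and in every claim group — no reversal.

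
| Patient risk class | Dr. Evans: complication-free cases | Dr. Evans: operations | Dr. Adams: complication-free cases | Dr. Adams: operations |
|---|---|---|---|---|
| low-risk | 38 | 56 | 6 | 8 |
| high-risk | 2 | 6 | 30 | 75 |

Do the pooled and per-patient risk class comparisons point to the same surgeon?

Low-risk: Dr. Evans 38/56 = 67.9%, Dr. Adams 6/8 = 75.0% → Dr. Adams
High-risk: Dr. Evans 2/6 = 33.3%, Dr. Adams 30/75 = 40.0% → Dr. Adams
Overall: Dr. Evans 40/62 = 64.5%, Dr. Adams 36/83 = 43.4% → Dr. Evans
Dr. Adams wins each patient risk group but Dr. Evans wins overall — the comparison reverses. Dr. Adams's operations skew toward high-risk, which has a lower base rate.

No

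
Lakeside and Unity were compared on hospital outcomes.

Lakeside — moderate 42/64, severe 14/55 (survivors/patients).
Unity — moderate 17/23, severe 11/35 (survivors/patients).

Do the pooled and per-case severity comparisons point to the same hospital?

Yes

Moderate: Lakeside 42/64 = 65.6%, Unity 17/23 = 73.9% → Unity
Severe: Lakeside 14/55 = 25.5%, Unity 11/35 = 31.4% → Unity
Overall: Lakeside 56/119 = 47.1%, Unity 28/58 = 48.3% → Unity
Unity wins overall and in every case group — no reversal.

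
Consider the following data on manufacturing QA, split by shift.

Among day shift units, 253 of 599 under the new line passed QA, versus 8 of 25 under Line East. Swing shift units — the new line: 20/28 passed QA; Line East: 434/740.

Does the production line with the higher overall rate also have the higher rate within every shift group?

Day shift: the new line 253/599 = 42.2%, Line East 8/25 = 32.0% → the new line
Swing shift: the new line 20/28 = 71.4%, Line East 434/740 = 58.6% → the new line
Overall: the new line 273/627 = 43.5%, Line East 442/765 = 57.8% → Line East
The new line wins each shift group but Line East wins overall — the comparison reverses. The new line's units skew toward day shift, which has a lower base rate.

No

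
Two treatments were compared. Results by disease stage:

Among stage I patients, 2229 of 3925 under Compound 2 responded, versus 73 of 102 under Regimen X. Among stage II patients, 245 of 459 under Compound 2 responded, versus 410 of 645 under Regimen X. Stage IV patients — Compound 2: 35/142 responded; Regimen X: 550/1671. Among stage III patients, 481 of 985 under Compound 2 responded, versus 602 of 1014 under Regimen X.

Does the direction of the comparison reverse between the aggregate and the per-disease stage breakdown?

Yes

Stage I: Compound 2 2229/3925 = 56.8%, Regimen X 73/102 = 71.6% → Regimen X
Stage II: Compound 2 245/459 = 53.4%, Regimen X 410/645 = 63.6% → Regimen X
Stage IV: Compound 2 35/142 = 24.6%, Regimen X 550/1671 = 32.9% → Regimen X
Stage III: Compound 2 481/985 = 48.8%, Regimen X 602/1014 = 59.4% → Regimen X
Overall: Compound 2 2990/5511 = 54.3%, Regimen X 1635/3432 = 47.6% → Compound 2
Regimen X wins each disease group but Compound 2 wins overall — the comparison reverses. Regimen X's patients skew toward stage IV, which has a lower base rate.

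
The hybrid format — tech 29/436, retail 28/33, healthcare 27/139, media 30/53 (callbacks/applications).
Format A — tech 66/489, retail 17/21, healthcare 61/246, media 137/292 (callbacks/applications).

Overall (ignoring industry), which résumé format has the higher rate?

Format A

Tech: the hybrid format 29/436 = 6.7%, Format A 66/489 = 13.5% → Format A
Retail: the hybrid format 28/33 = 84.8%, Format A 17/21 = 81.0% → the hybrid format
Healthcare: the hybrid format 27/139 = 19.4%, Format A 61/246 = 24.8% → Format A
Media: the hybrid format 30/53 = 56.6%, Format A 137/292 = 46.9% → the hybrid format
Overall: the hybrid format 114/661 = 17.2%, Format A 281/1048 = 26.8% → Format A
(Neither sweeps every industry group, but Format A has the higher pooled rate.)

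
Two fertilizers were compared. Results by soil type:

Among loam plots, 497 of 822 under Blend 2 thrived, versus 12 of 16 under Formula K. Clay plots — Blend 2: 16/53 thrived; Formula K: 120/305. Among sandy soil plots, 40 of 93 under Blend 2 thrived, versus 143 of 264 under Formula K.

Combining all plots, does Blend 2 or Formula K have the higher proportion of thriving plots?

Loam: Blend 2 497/822 = 60.5%, Formula K 12/16 = 75.0% → Formula K
Clay: Blend 2 16/53 = 30.2%, Formula K 120/305 = 39.3% → Formula K
Sandy soil: Blend 2 40/93 = 43.0%, Formula K 143/264 = 54.2% → Formula K
Overall: Blend 2 553/968 = 57.1%, Formula K 275/585 = 47.0% → Blend 2
(Formula K wins every soil group but Blend 2 wins overall — Formula K's plots skew toward the low-rate clay group.)

Blend 2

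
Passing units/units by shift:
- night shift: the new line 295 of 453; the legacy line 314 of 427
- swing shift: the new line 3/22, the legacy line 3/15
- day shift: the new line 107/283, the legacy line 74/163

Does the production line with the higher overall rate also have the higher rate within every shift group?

Night shift: the new line 295/453 = 65.1%, the legacy line 314/427 = 73.5% → the legacy line
Swing shift: the new line 3/22 = 13.6%, the legacy line 3/15 = 20.0% → the legacy line
Day shift: the new line 107/283 = 37.8%, the legacy line 74/163 = 45.4% → the legacy line
Overall: the new line 405/758 = 53.4%, the legacy line 391/605 = 64.6% → the legacy line
The legacy line wins overall and in every shift group — no reversal.

Yes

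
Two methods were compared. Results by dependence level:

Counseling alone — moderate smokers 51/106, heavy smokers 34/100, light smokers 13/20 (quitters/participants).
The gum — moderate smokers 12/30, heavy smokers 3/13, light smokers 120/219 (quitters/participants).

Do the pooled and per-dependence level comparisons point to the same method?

No

Moderate smokers: counseling alone 51/106 = 48.1%, the gum 12/30 = 40.0% → counseling alone
Heavy smokers: counseling alone 34/100 = 34.0%, the gum 3/13 = 23.1% → counseling alone
Light smokers: counseling alone 13/20 = 65.0%, the gum 120/219 = 54.8% → counseling alone
Overall: counseling alone 98/226 = 43.4%, the gum 135/262 = 51.5% → the gum
Counseling alone wins each dependence group but the gum wins overall — the comparison reverses. Counseling alone's participants skew toward heavy smokers, which has a lower base rate.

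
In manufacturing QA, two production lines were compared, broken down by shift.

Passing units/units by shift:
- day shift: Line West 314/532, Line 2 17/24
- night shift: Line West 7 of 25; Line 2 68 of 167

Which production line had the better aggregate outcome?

Line West

Day shift: Line West 314/532 = 59.0%, Line 2 17/24 = 70.8% → Line 2
Night shift: Line West 7/25 = 28.0%, Line 2 68/167 = 40.7% → Line 2
Overall: Line West 321/557 = 57.6%, Line 2 85/191 = 44.5% → Line West
(Line 2 wins every shift group but Line West wins overall — Line 2's units skew toward the low-rate night shift group.)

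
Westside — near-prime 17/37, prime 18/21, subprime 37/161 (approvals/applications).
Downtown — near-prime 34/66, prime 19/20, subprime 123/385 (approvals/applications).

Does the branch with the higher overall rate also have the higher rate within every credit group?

Near-prime: Westside 17/37 = 45.9%, Downtown 34/66 = 51.5% → Downtown
Prime: Westside 18/21 = 85.7%, Downtown 19/20 = 95.0% → Downtown
Subprime: Westside 37/161 = 23.0%, Downtown 123/385 = 31.9% → Downtown
Overall: Westside 72/219 = 32.9%, Downtown 176/471 = 37.4% → Downtown
Downtown wins overall and in every credit group — no reversal.

Yes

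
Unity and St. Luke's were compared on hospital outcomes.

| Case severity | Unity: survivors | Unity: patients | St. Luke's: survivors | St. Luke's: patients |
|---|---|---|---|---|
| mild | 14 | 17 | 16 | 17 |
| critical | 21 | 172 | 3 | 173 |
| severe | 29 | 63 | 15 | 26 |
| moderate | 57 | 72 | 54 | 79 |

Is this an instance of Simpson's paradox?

Mild: Unity 14/17 = 82.4%, St. Luke's 16/17 = 94.1% → St. Luke's
Critical: Unity 21/172 = 12.2%, St. Luke's 3/173 = 1.7% → Unity
Severe: Unity 29/63 = 46.0%, St. Luke's 15/26 = 57.7% → St. Luke's
Moderate: Unity 57/72 = 79.2%, St. Luke's 54/79 = 68.4% → Unity
Overall: Unity 121/324 = 37.3%, St. Luke's 88/295 = 29.8% → Unity
Neither sweeps: Unity wins 2 of 4 groups, St. Luke's wins 2. Unity wins overall but not every group — no Simpson reversal.

No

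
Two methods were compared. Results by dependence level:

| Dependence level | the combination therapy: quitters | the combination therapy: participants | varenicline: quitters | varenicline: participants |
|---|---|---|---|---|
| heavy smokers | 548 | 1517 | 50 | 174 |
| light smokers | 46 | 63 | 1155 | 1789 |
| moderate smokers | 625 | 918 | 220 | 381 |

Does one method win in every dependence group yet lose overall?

Yes

Heavy smokers: the combination therapy 548/1517 = 36.1%, varenicline 50/174 = 28.7% → the combination therapy
Light smokers: the combination therapy 46/63 = 73.0%, varenicline 1155/1789 = 64.6% → the combination therapy
Moderate smokers: the combination therapy 625/918 = 68.1%, varenicline 220/381 = 57.7% → the combination therapy
Overall: the combination therapy 1219/2498 = 48.8%, varenicline 1425/2344 = 60.8% → varenicline
The combination therapy wins each dependence group but varenicline wins overall — the comparison reverses. The combination therapy's participants skew toward heavy smokers, which has a lower base rate.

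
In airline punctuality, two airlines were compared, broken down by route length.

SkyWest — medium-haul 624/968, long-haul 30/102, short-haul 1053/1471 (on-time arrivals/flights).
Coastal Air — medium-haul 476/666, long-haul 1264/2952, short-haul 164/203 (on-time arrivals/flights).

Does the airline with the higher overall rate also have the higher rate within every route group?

Medium-haul: SkyWest 624/968 = 64.5%, Coastal Air 476/666 = 71.5% → Coastal Air
Long-haul: SkyWest 30/102 = 29.4%, Coastal Air 1264/2952 = 42.8% → Coastal Air
Short-haul: SkyWest 1053/1471 = 71.6%, Coastal Air 164/203 = 80.8% → Coastal Air
Overall: SkyWest 1707/2541 = 67.2%, Coastal Air 1904/3821 = 49.8% → SkyWest
Coastal Air wins each route group but SkyWest wins overall — the comparison reverses. Coastal Air's flights skew toward long-haul, which has a lower base rate.

No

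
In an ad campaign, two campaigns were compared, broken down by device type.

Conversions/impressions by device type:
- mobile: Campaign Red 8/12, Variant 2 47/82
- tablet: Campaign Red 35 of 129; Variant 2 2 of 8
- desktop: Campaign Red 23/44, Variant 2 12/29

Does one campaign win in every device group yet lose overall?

Yes

Mobile: Campaign Red 8/12 = 66.7%, Variant 2 47/82 = 57.3% → Campaign Red
Tablet: Campaign Red 35/129 = 27.1%, Variant 2 2/8 = 25.0% → Campaign Red
Desktop: Campaign Red 23/44 = 52.3%, Variant 2 12/29 = 41.4% → Campaign Red
Overall: Campaign Red 66/185 = 35.7%, Variant 2 61/119 = 51.3% → Variant 2
Campaign Red wins each device group but Variant 2 wins overall — the comparison reverses. Campaign Red's impressions skew toward tablet, which has a lower base rate.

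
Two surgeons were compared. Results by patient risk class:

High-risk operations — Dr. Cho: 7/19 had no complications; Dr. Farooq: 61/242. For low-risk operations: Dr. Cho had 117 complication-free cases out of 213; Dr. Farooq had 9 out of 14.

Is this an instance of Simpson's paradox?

No

High-risk: Dr. Cho 7/19 = 36.8%, Dr. Farooq 61/242 = 25.2% → Dr. Cho
Low-risk: Dr. Cho 117/213 = 54.9%, Dr. Farooq 9/14 = 64.3% → Dr. Farooq
Overall: Dr. Cho 124/232 = 53.4%, Dr. Farooq 70/256 = 27.3% → Dr. Cho
Neither sweeps: Dr. Cho wins 1 of 2 groups, Dr. Farooq wins 1. Dr. Cho wins overall but not every group — no Simpson reversal.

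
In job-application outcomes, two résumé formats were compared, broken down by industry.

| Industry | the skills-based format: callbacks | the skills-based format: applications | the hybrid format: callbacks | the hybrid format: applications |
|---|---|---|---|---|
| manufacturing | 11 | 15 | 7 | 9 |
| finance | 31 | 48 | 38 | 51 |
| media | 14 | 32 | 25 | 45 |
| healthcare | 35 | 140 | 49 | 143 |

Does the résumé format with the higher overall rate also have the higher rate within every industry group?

Manufacturing: the skills-based format 11/15 = 73.3%, the hybrid format 7/9 = 77.8% → the hybrid format
Finance: the skills-based format 31/48 = 64.6%, the hybrid format 38/51 = 74.5% → the hybrid format
Media: the skills-based format 14/32 = 43.8%, the hybrid format 25/45 = 55.6% → the hybrid format
Healthcare: the skills-based format 35/140 = 25.0%, the hybrid format 49/143 = 34.3% → the hybrid format
Overall: the skills-based format 91/235 = 38.7%, the hybrid format 119/248 = 48.0% → the hybrid format
The hybrid format wins overall and in every industry group — no reversal.

Yes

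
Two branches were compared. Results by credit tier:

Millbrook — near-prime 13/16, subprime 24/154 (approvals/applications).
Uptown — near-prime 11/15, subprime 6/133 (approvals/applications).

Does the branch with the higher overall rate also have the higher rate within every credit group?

Near-prime: Millbrook 13/16 = 81.2%, Uptown 11/15 = 73.3% → Millbrook
Subprime: Millbrook 24/154 = 15.6%, Uptown 6/133 = 4.5% → Millbrook
Overall: Millbrook 37/170 = 21.8%, Uptown 17/148 = 11.5% → Millbrook
Millbrook wins overall and in every credit group — no reversal.

Yes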